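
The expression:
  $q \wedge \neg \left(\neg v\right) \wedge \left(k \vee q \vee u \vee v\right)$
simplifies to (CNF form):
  $q \wedge v$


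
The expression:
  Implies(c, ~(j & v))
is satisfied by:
  {v: False, c: False, j: False}
  {j: True, v: False, c: False}
  {c: True, v: False, j: False}
  {j: True, c: True, v: False}
  {v: True, j: False, c: False}
  {j: True, v: True, c: False}
  {c: True, v: True, j: False}


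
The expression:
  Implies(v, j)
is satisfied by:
  {j: True, v: False}
  {v: False, j: False}
  {v: True, j: True}


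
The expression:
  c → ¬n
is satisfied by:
  {c: False, n: False}
  {n: True, c: False}
  {c: True, n: False}


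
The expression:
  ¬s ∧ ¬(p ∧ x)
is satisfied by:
  {p: False, s: False, x: False}
  {x: True, p: False, s: False}
  {p: True, x: False, s: False}


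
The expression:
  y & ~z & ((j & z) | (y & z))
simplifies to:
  False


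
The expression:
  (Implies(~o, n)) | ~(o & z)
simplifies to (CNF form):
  True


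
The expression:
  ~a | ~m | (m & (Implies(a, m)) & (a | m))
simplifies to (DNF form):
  True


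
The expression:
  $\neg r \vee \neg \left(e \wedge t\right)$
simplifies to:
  $\neg e \vee \neg r \vee \neg t$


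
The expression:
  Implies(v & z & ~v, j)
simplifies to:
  True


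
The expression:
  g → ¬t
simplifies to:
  ¬g ∨ ¬t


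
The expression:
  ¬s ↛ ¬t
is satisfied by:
  {t: True, s: False}


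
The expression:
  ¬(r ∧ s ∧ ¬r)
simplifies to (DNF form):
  True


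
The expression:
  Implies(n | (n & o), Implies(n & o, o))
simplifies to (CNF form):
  True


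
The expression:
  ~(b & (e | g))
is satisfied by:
  {g: False, b: False, e: False}
  {e: True, g: False, b: False}
  {g: True, e: False, b: False}
  {e: True, g: True, b: False}
  {b: True, e: False, g: False}


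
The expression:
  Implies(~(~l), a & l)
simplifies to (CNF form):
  a | ~l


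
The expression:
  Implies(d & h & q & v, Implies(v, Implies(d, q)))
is always true.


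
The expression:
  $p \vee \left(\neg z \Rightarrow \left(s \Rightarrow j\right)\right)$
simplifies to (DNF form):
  $j \vee p \vee z \vee \neg s$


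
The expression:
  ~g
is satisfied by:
  {g: False}


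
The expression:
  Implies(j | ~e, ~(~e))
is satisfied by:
  {e: True}


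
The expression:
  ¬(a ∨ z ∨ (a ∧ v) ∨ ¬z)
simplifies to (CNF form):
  False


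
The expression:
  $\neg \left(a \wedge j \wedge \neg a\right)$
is always true.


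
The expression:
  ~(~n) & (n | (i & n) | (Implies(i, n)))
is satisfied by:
  {n: True}


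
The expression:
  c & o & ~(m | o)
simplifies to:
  False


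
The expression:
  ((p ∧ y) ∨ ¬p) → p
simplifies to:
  p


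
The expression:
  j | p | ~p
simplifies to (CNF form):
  True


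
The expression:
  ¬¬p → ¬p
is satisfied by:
  {p: False}


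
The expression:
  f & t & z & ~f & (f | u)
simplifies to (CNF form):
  False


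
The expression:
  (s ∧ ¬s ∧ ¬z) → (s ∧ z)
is always true.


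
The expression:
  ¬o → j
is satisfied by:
  {o: True, j: True}
  {o: True, j: False}
  {j: True, o: False}


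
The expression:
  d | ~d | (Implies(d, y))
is always true.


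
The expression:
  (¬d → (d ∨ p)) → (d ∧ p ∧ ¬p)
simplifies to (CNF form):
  ¬d ∧ ¬p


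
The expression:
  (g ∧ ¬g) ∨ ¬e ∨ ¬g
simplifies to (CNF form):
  ¬e ∨ ¬g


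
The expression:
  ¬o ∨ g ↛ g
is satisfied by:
  {o: False}


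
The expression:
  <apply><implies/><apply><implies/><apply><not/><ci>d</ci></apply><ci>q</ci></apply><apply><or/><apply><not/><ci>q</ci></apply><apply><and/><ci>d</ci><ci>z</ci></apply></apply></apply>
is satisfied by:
  {z: True, d: True, q: False}
  {z: True, d: False, q: False}
  {d: True, z: False, q: False}
  {z: False, d: False, q: False}
  {z: True, q: True, d: True}


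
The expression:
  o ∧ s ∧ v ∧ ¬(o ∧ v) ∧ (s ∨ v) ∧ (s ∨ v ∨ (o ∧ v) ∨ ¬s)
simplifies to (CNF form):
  False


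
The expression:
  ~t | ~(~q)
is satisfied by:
  {q: True, t: False}
  {t: False, q: False}
  {t: True, q: True}


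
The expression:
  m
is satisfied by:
  {m: True}


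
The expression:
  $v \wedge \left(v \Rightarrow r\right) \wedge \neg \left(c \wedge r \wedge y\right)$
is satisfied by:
  {r: True, v: True, c: False, y: False}
  {y: True, r: True, v: True, c: False}
  {c: True, r: True, v: True, y: False}


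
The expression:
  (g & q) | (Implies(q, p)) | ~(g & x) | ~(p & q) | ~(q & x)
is always true.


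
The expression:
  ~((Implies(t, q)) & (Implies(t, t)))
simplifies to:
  t & ~q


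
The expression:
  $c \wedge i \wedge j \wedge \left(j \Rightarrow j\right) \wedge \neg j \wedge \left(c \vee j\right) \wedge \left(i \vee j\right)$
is never true.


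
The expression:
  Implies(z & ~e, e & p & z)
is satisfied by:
  {e: True, z: False}
  {z: False, e: False}
  {z: True, e: True}


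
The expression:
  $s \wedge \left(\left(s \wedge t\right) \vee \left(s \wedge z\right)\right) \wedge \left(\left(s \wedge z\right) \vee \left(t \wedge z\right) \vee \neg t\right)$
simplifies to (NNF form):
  $s \wedge z$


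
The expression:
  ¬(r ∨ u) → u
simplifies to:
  r ∨ u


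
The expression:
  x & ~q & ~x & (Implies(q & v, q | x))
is never true.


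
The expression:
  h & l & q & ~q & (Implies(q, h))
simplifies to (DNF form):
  False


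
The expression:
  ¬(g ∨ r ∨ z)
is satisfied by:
  {g: False, r: False, z: False}


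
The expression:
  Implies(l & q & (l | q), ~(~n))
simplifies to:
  n | ~l | ~q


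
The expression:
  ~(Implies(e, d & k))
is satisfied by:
  {e: True, k: False, d: False}
  {d: True, e: True, k: False}
  {k: True, e: True, d: False}


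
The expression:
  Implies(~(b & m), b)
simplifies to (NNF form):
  b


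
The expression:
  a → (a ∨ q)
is always true.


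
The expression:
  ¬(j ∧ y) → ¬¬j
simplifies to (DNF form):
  j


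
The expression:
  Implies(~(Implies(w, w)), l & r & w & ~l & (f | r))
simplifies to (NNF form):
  True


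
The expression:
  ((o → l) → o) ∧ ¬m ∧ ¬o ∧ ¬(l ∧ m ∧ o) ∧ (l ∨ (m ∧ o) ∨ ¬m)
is never true.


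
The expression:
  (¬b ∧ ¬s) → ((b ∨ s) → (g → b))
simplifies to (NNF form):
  True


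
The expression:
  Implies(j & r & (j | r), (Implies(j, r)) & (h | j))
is always true.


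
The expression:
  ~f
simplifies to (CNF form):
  ~f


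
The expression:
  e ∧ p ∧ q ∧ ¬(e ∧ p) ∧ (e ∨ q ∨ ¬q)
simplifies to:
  False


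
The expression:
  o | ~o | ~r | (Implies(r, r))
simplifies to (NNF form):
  True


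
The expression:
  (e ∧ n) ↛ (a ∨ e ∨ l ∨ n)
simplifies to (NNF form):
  False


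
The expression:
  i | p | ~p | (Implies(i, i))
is always true.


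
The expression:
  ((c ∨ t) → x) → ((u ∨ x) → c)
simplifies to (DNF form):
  c ∨ (t ∧ ¬x) ∨ (¬u ∧ ¬x)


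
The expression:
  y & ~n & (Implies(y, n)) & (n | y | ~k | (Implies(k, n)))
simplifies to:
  False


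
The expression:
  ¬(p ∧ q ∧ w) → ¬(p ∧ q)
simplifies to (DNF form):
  w ∨ ¬p ∨ ¬q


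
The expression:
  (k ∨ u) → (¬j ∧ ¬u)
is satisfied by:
  {u: False, k: False, j: False}
  {j: True, u: False, k: False}
  {k: True, u: False, j: False}


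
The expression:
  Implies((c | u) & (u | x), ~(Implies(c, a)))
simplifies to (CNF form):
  (c | ~u) & (~a | ~u) & (c | ~c | ~u) & (c | ~c | ~x) & (c | ~u | ~x) & (~a | ~c | ~u) & (~a | ~c | ~x) & (~a | ~u | ~x)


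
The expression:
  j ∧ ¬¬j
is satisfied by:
  {j: True}


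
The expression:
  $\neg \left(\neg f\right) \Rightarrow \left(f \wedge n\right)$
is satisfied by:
  {n: True, f: False}
  {f: False, n: False}
  {f: True, n: True}


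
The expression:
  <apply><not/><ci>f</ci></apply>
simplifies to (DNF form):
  <apply><not/><ci>f</ci></apply>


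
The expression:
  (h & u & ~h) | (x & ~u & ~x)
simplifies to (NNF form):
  False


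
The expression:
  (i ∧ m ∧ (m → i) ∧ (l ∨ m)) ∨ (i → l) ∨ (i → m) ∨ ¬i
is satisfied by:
  {m: True, l: True, i: False}
  {m: True, l: False, i: False}
  {l: True, m: False, i: False}
  {m: False, l: False, i: False}
  {i: True, m: True, l: True}
  {i: True, m: True, l: False}
  {i: True, l: True, m: False}


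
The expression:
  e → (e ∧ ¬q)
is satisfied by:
  {e: False, q: False}
  {q: True, e: False}
  {e: True, q: False}


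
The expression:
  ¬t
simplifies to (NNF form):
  ¬t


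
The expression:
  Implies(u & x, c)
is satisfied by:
  {c: True, u: False, x: False}
  {u: False, x: False, c: False}
  {x: True, c: True, u: False}
  {x: True, u: False, c: False}
  {c: True, u: True, x: False}
  {u: True, c: False, x: False}
  {x: True, u: True, c: True}


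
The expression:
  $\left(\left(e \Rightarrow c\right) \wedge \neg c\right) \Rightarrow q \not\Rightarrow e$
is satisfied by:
  {c: True, q: True, e: True}
  {c: True, q: True, e: False}
  {c: True, e: True, q: False}
  {c: True, e: False, q: False}
  {q: True, e: True, c: False}
  {q: True, e: False, c: False}
  {e: True, q: False, c: False}


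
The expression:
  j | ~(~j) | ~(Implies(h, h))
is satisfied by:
  {j: True}


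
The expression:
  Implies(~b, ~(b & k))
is always true.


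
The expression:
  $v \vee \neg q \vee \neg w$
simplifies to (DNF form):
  $v \vee \neg q \vee \neg w$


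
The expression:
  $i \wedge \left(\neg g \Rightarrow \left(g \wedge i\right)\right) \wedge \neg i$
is never true.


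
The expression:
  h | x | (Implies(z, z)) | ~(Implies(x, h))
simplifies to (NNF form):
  True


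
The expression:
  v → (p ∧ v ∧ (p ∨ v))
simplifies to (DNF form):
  p ∨ ¬v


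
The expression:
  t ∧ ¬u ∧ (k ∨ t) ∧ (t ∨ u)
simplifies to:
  t ∧ ¬u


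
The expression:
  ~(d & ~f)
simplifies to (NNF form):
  f | ~d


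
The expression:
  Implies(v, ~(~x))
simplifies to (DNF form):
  x | ~v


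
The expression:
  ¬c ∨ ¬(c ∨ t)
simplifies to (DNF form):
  ¬c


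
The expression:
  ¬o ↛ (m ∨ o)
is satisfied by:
  {o: False, m: False}


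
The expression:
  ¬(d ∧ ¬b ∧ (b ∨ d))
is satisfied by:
  {b: True, d: False}
  {d: False, b: False}
  {d: True, b: True}


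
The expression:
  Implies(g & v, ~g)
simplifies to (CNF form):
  ~g | ~v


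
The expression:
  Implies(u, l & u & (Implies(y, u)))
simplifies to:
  l | ~u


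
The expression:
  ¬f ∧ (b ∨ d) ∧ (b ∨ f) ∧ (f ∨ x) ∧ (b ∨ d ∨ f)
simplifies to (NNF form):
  b ∧ x ∧ ¬f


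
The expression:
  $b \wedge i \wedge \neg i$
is never true.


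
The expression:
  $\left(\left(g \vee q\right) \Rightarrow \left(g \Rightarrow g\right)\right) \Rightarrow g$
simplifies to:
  $g$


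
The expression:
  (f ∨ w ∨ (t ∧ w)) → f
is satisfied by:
  {f: True, w: False}
  {w: False, f: False}
  {w: True, f: True}


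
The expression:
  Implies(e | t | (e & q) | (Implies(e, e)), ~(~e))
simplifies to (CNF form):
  e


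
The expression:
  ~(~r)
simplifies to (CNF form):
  r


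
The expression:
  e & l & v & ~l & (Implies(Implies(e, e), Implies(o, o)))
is never true.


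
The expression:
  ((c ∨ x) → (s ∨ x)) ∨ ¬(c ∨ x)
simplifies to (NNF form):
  s ∨ x ∨ ¬c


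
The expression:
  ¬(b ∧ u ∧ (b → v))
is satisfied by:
  {u: False, v: False, b: False}
  {b: True, u: False, v: False}
  {v: True, u: False, b: False}
  {b: True, v: True, u: False}
  {u: True, b: False, v: False}
  {b: True, u: True, v: False}
  {v: True, u: True, b: False}


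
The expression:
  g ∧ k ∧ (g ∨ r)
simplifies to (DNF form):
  g ∧ k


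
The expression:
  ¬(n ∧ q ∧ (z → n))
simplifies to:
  ¬n ∨ ¬q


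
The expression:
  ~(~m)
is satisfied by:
  {m: True}


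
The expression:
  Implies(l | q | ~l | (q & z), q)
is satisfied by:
  {q: True}


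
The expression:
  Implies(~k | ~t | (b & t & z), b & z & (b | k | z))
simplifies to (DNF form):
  (b & z) | (k & t) | (b & k & t) | (b & k & z) | (b & t & z) | (k & t & z) | (b & k & t & z)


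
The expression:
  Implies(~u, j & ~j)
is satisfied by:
  {u: True}


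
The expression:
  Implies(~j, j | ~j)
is always true.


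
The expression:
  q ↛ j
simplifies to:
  q ∧ ¬j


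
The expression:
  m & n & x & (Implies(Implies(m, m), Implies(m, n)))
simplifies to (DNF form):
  m & n & x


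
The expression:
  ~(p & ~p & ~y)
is always true.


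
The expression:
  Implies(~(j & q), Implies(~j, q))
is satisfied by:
  {q: True, j: True}
  {q: True, j: False}
  {j: True, q: False}


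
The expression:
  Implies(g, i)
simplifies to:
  i | ~g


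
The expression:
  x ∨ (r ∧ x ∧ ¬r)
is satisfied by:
  {x: True}


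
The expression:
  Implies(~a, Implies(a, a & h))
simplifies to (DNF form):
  True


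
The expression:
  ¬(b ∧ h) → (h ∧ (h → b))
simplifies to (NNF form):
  b ∧ h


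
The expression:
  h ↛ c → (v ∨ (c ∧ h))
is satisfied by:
  {c: True, v: True, h: False}
  {c: True, h: False, v: False}
  {v: True, h: False, c: False}
  {v: False, h: False, c: False}
  {c: True, v: True, h: True}
  {c: True, h: True, v: False}
  {v: True, h: True, c: False}


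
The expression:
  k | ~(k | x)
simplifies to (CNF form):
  k | ~x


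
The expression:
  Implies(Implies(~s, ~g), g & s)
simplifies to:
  g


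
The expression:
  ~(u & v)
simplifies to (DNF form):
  ~u | ~v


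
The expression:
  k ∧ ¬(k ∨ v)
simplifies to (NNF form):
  False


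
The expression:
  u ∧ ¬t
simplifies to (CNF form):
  u ∧ ¬t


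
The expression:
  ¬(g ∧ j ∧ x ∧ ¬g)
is always true.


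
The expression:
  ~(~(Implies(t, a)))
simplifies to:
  a | ~t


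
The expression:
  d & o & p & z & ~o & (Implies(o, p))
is never true.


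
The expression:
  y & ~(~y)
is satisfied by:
  {y: True}


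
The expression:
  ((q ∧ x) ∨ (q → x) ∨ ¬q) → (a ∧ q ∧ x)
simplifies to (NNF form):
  q ∧ (a ∨ ¬x)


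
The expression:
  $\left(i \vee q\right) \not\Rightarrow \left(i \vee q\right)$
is never true.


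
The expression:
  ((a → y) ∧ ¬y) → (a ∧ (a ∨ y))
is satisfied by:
  {a: True, y: True}
  {a: True, y: False}
  {y: True, a: False}


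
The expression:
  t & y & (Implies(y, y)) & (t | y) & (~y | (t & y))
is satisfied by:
  {t: True, y: True}


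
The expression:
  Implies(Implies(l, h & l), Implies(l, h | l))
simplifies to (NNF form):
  True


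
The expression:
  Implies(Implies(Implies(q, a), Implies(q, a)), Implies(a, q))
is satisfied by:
  {q: True, a: False}
  {a: False, q: False}
  {a: True, q: True}


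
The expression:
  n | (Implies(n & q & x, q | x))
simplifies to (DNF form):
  True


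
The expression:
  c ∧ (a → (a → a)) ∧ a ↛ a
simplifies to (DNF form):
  False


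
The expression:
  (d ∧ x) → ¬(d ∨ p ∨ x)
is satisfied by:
  {d: False, x: False}
  {x: True, d: False}
  {d: True, x: False}


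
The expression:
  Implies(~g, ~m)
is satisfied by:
  {g: True, m: False}
  {m: False, g: False}
  {m: True, g: True}


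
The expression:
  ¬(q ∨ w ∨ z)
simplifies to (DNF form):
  ¬q ∧ ¬w ∧ ¬z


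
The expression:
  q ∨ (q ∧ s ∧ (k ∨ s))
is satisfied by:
  {q: True}


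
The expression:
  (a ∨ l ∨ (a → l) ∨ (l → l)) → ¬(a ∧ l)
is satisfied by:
  {l: False, a: False}
  {a: True, l: False}
  {l: True, a: False}


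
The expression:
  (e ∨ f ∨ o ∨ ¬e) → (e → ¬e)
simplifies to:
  ¬e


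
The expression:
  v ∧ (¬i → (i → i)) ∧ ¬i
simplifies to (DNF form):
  v ∧ ¬i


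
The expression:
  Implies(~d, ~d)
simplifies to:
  True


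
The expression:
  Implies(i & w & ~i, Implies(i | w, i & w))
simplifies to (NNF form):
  True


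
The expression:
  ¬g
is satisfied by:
  {g: False}


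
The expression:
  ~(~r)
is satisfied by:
  {r: True}


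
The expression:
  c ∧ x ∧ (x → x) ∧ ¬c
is never true.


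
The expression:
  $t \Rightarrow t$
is always true.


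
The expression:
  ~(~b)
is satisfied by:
  {b: True}


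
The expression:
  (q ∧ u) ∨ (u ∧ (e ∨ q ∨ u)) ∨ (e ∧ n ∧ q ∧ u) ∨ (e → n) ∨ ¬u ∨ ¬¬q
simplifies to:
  True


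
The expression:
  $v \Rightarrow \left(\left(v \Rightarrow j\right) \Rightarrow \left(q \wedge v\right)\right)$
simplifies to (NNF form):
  $q \vee \neg j \vee \neg v$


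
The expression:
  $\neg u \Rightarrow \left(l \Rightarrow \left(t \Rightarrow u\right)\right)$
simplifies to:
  $u \vee \neg l \vee \neg t$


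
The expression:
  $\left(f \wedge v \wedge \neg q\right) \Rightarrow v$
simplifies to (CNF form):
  $\text{True}$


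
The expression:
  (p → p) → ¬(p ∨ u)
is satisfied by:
  {u: False, p: False}


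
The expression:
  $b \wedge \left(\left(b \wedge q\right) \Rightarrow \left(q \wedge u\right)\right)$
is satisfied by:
  {u: True, b: True, q: False}
  {b: True, q: False, u: False}
  {q: True, u: True, b: True}


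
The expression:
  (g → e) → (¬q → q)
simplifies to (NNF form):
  q ∨ (g ∧ ¬e)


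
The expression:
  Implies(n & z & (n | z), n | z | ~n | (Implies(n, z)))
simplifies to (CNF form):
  True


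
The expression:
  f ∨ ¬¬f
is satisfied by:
  {f: True}


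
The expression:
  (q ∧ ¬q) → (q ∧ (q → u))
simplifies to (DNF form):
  True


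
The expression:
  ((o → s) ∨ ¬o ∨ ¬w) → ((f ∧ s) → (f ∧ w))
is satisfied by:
  {w: True, s: False, f: False}
  {s: False, f: False, w: False}
  {f: True, w: True, s: False}
  {f: True, s: False, w: False}
  {w: True, s: True, f: False}
  {s: True, w: False, f: False}
  {f: True, s: True, w: True}


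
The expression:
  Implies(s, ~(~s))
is always true.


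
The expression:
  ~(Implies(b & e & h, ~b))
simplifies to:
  b & e & h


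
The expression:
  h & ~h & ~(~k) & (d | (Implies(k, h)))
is never true.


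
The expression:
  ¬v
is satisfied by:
  {v: False}


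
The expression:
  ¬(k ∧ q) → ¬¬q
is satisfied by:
  {q: True}


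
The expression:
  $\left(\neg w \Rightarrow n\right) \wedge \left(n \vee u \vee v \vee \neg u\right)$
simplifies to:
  $n \vee w$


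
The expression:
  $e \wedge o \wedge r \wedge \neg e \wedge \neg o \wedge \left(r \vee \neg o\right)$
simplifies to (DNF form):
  $\text{False}$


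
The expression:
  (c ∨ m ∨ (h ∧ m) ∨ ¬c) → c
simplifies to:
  c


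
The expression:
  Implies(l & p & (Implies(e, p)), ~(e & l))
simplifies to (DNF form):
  ~e | ~l | ~p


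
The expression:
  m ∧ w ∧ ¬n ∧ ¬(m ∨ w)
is never true.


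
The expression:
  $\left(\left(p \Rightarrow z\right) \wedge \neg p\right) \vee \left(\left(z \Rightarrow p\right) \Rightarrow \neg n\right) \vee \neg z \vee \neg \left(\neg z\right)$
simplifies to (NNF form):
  $\text{True}$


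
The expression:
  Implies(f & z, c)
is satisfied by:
  {c: True, z: False, f: False}
  {z: False, f: False, c: False}
  {f: True, c: True, z: False}
  {f: True, z: False, c: False}
  {c: True, z: True, f: False}
  {z: True, c: False, f: False}
  {f: True, z: True, c: True}


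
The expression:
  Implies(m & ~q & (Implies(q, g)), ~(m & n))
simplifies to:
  q | ~m | ~n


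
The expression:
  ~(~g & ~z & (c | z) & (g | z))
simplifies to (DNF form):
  True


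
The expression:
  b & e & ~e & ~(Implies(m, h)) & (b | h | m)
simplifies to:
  False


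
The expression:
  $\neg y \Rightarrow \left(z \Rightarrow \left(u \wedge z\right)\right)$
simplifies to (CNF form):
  $u \vee y \vee \neg z$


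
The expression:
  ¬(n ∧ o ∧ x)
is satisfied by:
  {x: False, o: False, n: False}
  {n: True, x: False, o: False}
  {o: True, x: False, n: False}
  {n: True, o: True, x: False}
  {x: True, n: False, o: False}
  {n: True, x: True, o: False}
  {o: True, x: True, n: False}


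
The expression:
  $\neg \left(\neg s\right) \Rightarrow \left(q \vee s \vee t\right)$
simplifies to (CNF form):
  $\text{True}$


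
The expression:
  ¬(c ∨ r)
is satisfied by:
  {r: False, c: False}


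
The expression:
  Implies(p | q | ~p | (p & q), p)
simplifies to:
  p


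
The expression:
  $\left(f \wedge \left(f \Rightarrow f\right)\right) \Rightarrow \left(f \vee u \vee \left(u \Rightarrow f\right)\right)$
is always true.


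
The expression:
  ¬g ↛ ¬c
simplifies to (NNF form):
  c ∧ ¬g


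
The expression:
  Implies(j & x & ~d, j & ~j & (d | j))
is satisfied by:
  {d: True, x: False, j: False}
  {d: False, x: False, j: False}
  {j: True, d: True, x: False}
  {j: True, d: False, x: False}
  {x: True, d: True, j: False}
  {x: True, d: False, j: False}
  {x: True, j: True, d: True}


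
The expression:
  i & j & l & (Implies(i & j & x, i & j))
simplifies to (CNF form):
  i & j & l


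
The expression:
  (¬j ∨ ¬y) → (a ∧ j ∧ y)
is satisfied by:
  {j: True, y: True}


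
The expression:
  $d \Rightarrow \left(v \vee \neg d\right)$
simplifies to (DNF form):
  $v \vee \neg d$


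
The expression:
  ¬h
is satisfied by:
  {h: False}


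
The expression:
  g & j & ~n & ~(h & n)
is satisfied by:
  {j: True, g: True, n: False}


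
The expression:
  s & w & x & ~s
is never true.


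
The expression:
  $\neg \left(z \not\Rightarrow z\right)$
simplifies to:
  $\text{True}$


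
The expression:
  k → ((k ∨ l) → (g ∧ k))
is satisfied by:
  {g: True, k: False}
  {k: False, g: False}
  {k: True, g: True}


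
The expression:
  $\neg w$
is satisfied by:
  {w: False}


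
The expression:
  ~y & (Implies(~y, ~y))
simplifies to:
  ~y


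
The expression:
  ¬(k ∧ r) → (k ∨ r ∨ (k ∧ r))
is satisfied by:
  {r: True, k: True}
  {r: True, k: False}
  {k: True, r: False}


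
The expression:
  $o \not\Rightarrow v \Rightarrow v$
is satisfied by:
  {v: True, o: False}
  {o: False, v: False}
  {o: True, v: True}


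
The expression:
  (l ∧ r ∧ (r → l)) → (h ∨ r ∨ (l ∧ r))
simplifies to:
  True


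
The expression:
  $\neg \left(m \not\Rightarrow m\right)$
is always true.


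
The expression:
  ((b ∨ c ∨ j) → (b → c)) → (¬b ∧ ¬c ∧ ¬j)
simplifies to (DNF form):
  (b ∧ ¬c) ∨ (¬c ∧ ¬j)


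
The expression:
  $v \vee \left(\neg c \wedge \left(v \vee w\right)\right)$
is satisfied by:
  {v: True, w: True, c: False}
  {v: True, c: False, w: False}
  {v: True, w: True, c: True}
  {v: True, c: True, w: False}
  {w: True, c: False, v: False}


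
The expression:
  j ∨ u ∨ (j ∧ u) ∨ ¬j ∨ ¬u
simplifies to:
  True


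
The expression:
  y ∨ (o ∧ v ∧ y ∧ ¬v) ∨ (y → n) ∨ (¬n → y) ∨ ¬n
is always true.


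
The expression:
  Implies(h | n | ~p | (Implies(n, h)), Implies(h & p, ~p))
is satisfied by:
  {p: False, h: False}
  {h: True, p: False}
  {p: True, h: False}


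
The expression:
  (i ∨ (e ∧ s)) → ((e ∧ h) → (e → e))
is always true.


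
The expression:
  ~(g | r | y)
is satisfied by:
  {g: False, y: False, r: False}


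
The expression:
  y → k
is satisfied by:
  {k: True, y: False}
  {y: False, k: False}
  {y: True, k: True}


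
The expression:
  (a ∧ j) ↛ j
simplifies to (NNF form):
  False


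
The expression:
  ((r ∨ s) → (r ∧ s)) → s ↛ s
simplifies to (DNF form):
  (r ∧ ¬s) ∨ (s ∧ ¬r)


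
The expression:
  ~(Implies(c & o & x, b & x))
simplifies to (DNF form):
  c & o & x & ~b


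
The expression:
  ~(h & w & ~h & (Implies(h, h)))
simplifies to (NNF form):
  True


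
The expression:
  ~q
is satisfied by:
  {q: False}


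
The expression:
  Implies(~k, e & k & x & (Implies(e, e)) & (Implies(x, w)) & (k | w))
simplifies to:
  k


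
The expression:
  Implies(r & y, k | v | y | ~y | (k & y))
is always true.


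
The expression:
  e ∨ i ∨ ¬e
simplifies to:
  True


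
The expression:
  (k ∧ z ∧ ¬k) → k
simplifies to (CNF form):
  True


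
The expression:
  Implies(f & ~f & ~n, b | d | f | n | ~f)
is always true.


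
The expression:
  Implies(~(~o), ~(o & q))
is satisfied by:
  {o: False, q: False}
  {q: True, o: False}
  {o: True, q: False}


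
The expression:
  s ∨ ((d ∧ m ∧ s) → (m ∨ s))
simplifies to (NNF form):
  True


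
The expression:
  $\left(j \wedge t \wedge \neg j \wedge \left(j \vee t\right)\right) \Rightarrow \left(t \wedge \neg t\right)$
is always true.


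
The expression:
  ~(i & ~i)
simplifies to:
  True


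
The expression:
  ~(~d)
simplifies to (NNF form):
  d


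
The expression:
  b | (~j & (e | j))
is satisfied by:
  {b: True, e: True, j: False}
  {b: True, e: False, j: False}
  {j: True, b: True, e: True}
  {j: True, b: True, e: False}
  {e: True, j: False, b: False}


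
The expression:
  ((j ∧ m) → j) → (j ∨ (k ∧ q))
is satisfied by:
  {q: True, j: True, k: True}
  {q: True, j: True, k: False}
  {j: True, k: True, q: False}
  {j: True, k: False, q: False}
  {q: True, k: True, j: False}


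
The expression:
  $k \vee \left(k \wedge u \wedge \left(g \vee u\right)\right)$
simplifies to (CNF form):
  $k$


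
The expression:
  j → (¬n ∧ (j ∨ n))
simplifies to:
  ¬j ∨ ¬n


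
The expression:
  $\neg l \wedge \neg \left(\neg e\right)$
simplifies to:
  $e \wedge \neg l$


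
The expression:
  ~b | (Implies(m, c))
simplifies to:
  c | ~b | ~m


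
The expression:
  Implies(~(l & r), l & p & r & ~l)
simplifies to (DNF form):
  l & r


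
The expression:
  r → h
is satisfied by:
  {h: True, r: False}
  {r: False, h: False}
  {r: True, h: True}


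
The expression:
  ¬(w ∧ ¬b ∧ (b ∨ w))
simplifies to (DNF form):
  b ∨ ¬w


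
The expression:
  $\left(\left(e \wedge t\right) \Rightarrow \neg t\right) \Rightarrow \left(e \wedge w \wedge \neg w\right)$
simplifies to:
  $e \wedge t$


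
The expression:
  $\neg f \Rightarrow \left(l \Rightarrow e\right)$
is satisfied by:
  {e: True, f: True, l: False}
  {e: True, l: False, f: False}
  {f: True, l: False, e: False}
  {f: False, l: False, e: False}
  {e: True, f: True, l: True}
  {e: True, l: True, f: False}
  {f: True, l: True, e: False}


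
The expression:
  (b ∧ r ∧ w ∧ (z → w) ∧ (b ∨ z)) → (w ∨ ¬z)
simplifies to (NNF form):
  True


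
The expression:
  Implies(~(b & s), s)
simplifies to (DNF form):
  s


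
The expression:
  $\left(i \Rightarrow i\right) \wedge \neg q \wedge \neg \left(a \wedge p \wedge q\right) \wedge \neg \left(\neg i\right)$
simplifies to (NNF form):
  $i \wedge \neg q$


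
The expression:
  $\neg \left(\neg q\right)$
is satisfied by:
  {q: True}


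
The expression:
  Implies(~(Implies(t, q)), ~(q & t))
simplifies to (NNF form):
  True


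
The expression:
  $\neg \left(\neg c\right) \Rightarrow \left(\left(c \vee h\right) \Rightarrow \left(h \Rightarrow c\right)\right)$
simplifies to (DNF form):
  $\text{True}$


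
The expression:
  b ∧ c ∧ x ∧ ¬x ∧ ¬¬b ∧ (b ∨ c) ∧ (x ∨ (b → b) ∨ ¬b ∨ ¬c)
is never true.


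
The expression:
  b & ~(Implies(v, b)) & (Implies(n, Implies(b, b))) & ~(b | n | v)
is never true.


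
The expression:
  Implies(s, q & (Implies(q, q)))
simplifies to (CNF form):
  q | ~s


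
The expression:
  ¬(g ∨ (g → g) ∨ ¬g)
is never true.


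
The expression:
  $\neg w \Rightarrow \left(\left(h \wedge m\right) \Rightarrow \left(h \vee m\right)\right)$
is always true.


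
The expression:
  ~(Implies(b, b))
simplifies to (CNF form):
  False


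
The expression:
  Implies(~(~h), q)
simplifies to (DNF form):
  q | ~h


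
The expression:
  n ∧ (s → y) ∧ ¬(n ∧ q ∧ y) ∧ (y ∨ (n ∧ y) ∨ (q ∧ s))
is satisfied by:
  {n: True, y: True, q: False}


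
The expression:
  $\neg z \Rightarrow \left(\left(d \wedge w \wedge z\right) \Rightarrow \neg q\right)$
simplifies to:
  $\text{True}$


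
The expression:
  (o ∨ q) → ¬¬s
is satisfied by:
  {s: True, o: False, q: False}
  {q: True, s: True, o: False}
  {s: True, o: True, q: False}
  {q: True, s: True, o: True}
  {q: False, o: False, s: False}


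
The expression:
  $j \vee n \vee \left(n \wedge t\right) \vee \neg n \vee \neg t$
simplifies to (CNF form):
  $\text{True}$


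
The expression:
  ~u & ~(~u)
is never true.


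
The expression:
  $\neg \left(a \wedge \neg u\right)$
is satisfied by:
  {u: True, a: False}
  {a: False, u: False}
  {a: True, u: True}


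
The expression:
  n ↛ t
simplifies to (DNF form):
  n ∧ ¬t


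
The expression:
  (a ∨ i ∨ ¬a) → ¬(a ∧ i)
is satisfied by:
  {a: False, i: False}
  {i: True, a: False}
  {a: True, i: False}


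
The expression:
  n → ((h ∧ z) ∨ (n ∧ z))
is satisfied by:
  {z: True, n: False}
  {n: False, z: False}
  {n: True, z: True}


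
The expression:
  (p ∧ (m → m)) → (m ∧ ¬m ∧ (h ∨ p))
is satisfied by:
  {p: False}


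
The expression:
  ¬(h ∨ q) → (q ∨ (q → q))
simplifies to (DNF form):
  True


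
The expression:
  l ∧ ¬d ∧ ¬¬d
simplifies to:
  False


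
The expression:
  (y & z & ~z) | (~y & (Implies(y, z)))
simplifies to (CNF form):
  ~y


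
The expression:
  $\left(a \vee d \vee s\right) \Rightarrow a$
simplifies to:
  $a \vee \left(\neg d \wedge \neg s\right)$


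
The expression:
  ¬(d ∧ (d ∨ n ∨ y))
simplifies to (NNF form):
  ¬d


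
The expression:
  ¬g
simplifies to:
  ¬g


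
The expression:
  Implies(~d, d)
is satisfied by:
  {d: True}


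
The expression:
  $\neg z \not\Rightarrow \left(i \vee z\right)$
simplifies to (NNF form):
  $\neg i \wedge \neg z$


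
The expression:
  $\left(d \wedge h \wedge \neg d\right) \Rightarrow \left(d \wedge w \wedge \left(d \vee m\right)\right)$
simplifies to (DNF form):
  $\text{True}$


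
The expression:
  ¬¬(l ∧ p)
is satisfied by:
  {p: True, l: True}


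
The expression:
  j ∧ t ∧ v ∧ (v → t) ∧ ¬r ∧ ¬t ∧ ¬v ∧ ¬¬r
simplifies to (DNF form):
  False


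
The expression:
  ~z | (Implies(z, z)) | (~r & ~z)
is always true.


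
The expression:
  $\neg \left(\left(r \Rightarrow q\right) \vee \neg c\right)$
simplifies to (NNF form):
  $c \wedge r \wedge \neg q$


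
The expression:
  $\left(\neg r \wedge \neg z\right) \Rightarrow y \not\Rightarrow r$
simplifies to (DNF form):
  $r \vee y \vee z$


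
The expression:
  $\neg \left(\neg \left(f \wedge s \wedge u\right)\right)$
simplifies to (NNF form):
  $f \wedge s \wedge u$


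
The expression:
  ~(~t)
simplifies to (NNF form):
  t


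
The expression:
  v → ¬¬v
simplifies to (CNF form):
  True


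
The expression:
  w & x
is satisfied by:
  {w: True, x: True}


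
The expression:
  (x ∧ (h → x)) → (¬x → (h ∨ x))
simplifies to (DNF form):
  True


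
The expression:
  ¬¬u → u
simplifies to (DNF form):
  True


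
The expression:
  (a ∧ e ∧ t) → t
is always true.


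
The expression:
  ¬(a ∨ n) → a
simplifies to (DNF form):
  a ∨ n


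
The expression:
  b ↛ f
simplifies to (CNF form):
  b ∧ ¬f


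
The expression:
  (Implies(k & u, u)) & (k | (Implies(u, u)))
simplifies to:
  True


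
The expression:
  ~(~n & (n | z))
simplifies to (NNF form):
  n | ~z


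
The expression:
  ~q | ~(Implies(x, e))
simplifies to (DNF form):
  ~q | (x & ~e)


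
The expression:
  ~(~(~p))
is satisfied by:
  {p: False}


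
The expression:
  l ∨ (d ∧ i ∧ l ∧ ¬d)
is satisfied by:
  {l: True}


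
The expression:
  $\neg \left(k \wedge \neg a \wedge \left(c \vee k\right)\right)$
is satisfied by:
  {a: True, k: False}
  {k: False, a: False}
  {k: True, a: True}


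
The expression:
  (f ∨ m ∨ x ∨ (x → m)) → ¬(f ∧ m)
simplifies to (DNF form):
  ¬f ∨ ¬m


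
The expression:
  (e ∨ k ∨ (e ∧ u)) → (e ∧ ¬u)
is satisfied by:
  {u: False, k: False, e: False}
  {e: True, u: False, k: False}
  {e: True, k: True, u: False}
  {u: True, k: False, e: False}


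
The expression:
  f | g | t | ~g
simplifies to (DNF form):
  True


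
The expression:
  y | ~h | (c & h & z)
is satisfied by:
  {y: True, c: True, z: True, h: False}
  {y: True, c: True, z: False, h: False}
  {y: True, z: True, h: False, c: False}
  {y: True, z: False, h: False, c: False}
  {c: True, z: True, h: False, y: False}
  {c: True, z: False, h: False, y: False}
  {z: True, c: False, h: False, y: False}
  {z: False, c: False, h: False, y: False}
  {y: True, c: True, h: True, z: True}
  {y: True, c: True, h: True, z: False}
  {y: True, h: True, z: True, c: False}
  {y: True, h: True, z: False, c: False}
  {c: True, h: True, z: True, y: False}


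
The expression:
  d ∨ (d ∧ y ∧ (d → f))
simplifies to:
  d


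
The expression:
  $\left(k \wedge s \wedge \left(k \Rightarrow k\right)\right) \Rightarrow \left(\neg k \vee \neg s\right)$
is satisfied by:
  {s: False, k: False}
  {k: True, s: False}
  {s: True, k: False}


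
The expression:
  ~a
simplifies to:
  ~a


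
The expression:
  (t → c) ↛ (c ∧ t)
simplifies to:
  ¬t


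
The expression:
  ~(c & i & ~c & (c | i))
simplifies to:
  True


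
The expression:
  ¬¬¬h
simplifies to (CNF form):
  ¬h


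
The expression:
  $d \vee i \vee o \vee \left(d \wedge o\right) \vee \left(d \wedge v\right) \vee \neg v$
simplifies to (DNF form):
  $d \vee i \vee o \vee \neg v$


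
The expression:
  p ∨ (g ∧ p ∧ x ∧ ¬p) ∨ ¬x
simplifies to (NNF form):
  p ∨ ¬x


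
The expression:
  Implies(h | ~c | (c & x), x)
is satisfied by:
  {x: True, c: True, h: False}
  {x: True, h: False, c: False}
  {x: True, c: True, h: True}
  {x: True, h: True, c: False}
  {c: True, h: False, x: False}


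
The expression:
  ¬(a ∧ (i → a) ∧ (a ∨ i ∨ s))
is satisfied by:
  {a: False}


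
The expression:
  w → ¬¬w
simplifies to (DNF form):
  True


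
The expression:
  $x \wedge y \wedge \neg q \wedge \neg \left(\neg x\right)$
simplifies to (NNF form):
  $x \wedge y \wedge \neg q$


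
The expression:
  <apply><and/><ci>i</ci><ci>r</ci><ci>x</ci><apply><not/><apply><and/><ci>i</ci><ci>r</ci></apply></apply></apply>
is never true.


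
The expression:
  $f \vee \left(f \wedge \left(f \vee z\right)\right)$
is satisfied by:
  {f: True}


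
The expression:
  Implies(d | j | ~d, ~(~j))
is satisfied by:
  {j: True}


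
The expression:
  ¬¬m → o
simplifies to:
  o ∨ ¬m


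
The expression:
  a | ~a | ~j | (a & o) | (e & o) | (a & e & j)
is always true.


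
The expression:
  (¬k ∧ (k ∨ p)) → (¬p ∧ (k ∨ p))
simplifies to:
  k ∨ ¬p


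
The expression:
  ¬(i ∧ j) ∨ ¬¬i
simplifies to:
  True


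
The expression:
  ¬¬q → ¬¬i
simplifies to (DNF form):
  i ∨ ¬q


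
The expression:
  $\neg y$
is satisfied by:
  {y: False}


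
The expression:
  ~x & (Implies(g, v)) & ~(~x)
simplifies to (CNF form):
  False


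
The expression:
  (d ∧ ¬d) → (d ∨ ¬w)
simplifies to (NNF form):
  True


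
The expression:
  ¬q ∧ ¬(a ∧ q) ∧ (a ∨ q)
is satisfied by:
  {a: True, q: False}


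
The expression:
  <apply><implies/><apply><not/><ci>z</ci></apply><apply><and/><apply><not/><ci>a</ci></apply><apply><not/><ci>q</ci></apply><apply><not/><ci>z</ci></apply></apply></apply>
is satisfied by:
  {z: True, a: False, q: False}
  {z: True, q: True, a: False}
  {z: True, a: True, q: False}
  {z: True, q: True, a: True}
  {q: False, a: False, z: False}


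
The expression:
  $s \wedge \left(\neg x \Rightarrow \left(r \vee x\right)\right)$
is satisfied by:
  {r: True, x: True, s: True}
  {r: True, s: True, x: False}
  {x: True, s: True, r: False}


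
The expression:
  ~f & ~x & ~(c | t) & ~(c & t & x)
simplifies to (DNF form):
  ~c & ~f & ~t & ~x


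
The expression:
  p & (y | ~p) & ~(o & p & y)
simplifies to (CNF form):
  p & y & ~o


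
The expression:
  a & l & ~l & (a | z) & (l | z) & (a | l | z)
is never true.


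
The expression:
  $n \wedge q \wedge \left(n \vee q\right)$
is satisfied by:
  {q: True, n: True}


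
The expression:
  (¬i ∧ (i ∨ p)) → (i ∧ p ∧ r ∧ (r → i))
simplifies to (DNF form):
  i ∨ ¬p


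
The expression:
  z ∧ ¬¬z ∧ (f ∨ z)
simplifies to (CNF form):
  z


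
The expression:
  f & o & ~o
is never true.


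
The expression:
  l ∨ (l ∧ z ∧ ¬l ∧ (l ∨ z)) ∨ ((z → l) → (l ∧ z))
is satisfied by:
  {z: True, l: True}
  {z: True, l: False}
  {l: True, z: False}


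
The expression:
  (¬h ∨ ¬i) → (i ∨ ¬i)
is always true.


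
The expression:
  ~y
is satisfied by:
  {y: False}


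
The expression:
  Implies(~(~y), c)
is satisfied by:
  {c: True, y: False}
  {y: False, c: False}
  {y: True, c: True}


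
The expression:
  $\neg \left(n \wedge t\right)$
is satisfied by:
  {t: False, n: False}
  {n: True, t: False}
  {t: True, n: False}


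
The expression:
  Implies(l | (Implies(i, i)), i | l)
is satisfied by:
  {i: True, l: True}
  {i: True, l: False}
  {l: True, i: False}


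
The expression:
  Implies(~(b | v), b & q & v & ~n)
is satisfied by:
  {b: True, v: True}
  {b: True, v: False}
  {v: True, b: False}


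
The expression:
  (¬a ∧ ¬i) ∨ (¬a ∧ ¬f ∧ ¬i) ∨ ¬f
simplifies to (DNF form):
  (¬a ∧ ¬i) ∨ ¬f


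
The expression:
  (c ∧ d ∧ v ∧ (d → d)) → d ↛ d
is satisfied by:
  {v: False, d: False, c: False}
  {c: True, v: False, d: False}
  {d: True, v: False, c: False}
  {c: True, d: True, v: False}
  {v: True, c: False, d: False}
  {c: True, v: True, d: False}
  {d: True, v: True, c: False}


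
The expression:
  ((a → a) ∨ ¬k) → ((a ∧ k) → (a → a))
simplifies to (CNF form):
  True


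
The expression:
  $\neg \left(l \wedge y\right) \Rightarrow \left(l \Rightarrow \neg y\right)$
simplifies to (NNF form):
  $\text{True}$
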